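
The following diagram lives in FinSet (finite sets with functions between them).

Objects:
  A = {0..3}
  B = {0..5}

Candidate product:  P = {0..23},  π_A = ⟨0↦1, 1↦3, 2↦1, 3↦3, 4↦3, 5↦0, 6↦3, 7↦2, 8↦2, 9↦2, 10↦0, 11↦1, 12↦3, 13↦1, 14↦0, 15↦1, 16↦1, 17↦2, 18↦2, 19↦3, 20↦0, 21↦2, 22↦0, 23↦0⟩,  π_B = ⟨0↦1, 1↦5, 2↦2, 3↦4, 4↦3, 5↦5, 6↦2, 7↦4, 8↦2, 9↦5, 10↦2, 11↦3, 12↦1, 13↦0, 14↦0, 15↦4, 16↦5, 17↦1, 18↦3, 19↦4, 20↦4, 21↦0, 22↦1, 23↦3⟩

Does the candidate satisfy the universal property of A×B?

|A|·|B| = 4·6 = 24;  |P| = 24
Check the pairing map k ↦ (π_A(k), π_B(k)):
  0 ↦ (1,1)
  1 ↦ (3,5)
  2 ↦ (1,2)
  3 ↦ (3,4)
  4 ↦ (3,3)
  5 ↦ (0,5)
  6 ↦ (3,2)
  7 ↦ (2,4)
  8 ↦ (2,2)
  9 ↦ (2,5)
  10 ↦ (0,2)
  11 ↦ (1,3)
  12 ↦ (3,1)
  13 ↦ (1,0)
  14 ↦ (0,0)
  15 ↦ (1,4)
  16 ↦ (1,5)
  17 ↦ (2,1)
  18 ↦ (2,3)
  19 ↦ (3,4)  ✗ repeats pair of k=3
  20 ↦ (0,4)
  21 ↦ (2,0)
  22 ↦ (0,1)
  23 ↦ (0,3)
distinct pairs in image: 23 / 24 needed
  → (3,4) hit at k=3 and k=19

Answer: NOT A VALID PRODUCT — duplicate pair at indices 3,19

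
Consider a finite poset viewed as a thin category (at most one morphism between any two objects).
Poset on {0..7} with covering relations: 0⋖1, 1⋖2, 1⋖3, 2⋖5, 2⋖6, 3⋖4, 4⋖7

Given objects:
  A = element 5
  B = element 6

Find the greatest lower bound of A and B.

Lower bounds of A=5 and B=6: {0,1,2}
  0 <= 2
  1 <= 2
  2 <= 2
glb = 2

Answer: A∧B = 2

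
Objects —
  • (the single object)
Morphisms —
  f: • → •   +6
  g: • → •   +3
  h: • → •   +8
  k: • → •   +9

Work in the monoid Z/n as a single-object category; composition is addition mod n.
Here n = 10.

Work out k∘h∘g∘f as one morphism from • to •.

  0 +6≡6 +3≡9 +8≡7 +9≡6  (mod 10)
composite: +6

Answer: +6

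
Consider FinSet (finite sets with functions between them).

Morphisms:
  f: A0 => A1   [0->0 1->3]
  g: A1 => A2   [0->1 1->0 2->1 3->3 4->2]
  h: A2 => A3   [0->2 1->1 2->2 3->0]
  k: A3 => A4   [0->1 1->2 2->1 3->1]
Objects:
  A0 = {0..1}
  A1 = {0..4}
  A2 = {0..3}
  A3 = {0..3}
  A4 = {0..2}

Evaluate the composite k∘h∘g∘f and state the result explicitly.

Answer: [0->2 1->1]

Derivation:
  0 f=>0 g=>1 h=>1 k=>2
  1 f=>3 g=>3 h=>0 k=>1
result: [0->2 1->1]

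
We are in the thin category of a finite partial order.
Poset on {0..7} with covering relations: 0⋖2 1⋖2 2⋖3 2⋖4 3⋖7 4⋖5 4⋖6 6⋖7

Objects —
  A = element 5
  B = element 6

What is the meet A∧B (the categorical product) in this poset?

Answer: A∧B = 4

Trace:
Lower bounds of A=5 and B=6: {0,1,2,4}
  0 <= 4
  1 <= 4
  2 <= 4
  4 <= 4
glb = 4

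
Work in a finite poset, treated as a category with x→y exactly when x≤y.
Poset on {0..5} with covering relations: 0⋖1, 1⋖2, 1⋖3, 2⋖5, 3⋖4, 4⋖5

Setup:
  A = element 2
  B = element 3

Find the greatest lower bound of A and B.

Common predecessors of 2,3: {0,1}
  0 <= 1
  1 <= 1
glb = 1

Answer: A∧B = 1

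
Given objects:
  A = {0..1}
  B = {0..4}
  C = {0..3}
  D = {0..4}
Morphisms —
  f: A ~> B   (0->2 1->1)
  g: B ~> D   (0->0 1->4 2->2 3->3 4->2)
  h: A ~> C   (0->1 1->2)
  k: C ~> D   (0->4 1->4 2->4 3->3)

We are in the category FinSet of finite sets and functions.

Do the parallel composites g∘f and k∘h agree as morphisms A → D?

Answer: DOES NOT COMMUTE

Derivation:
Path 1 = f;g:
  0 f~>2 g~>2
  1 f~>1 g~>4
  composite₁ = (0->2 1->4)
Path 2 = h;k:
  0 h~>1 k~>4
  1 h~>2 k~>4
  composite₂ = (0->4 1->4)
Equal? NO — does not commute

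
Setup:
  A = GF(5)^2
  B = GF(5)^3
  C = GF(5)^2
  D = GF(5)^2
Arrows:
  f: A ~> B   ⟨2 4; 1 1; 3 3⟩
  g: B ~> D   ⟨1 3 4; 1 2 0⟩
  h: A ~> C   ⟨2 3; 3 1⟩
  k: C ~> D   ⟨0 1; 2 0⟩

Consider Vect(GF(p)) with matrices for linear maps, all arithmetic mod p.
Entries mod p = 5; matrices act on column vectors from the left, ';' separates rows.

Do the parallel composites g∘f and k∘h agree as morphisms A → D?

Path 1 = f;g:
  e0=[1,0] f~>[2,1,3] g~>[2,4]
  e1=[0,1] f~>[4,1,3] g~>[4,1]
  ⟦path⟧₁ = ⟨2 4; 4 1⟩
Path 2 = h;k:
  e0=[1,0] h~>[2,3] k~>[3,4]
  e1=[0,1] h~>[3,1] k~>[1,1]
  ⟦path⟧₂ = ⟨3 1; 4 1⟩
Equal? differ; not commutative

Answer: DOES NOT COMMUTE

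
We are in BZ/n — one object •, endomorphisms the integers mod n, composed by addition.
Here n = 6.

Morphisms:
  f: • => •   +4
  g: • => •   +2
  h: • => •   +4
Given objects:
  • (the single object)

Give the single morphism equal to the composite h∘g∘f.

Answer: +4

Derivation:
  0 +4≡4 +2≡0 +4≡4  (mod 6)
composite: +4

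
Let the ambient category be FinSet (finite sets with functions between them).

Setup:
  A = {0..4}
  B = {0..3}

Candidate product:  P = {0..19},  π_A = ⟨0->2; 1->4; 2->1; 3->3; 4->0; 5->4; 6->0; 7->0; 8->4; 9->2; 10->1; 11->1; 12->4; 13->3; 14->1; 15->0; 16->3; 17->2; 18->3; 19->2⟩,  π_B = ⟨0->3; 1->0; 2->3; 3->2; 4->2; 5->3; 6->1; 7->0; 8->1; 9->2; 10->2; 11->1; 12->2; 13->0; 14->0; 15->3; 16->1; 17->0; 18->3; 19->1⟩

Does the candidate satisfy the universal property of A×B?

Answer: VALID PRODUCT

Work:
|A|·|B| = 5·4 = 20;  |P| = 20
Check the pairing map k ↦ (π_A(k), π_B(k)):
  0 -> (2,3)
  1 -> (4,0)
  2 -> (1,3)
  3 -> (3,2)
  4 -> (0,2)
  5 -> (4,3)
  6 -> (0,1)
  7 -> (0,0)
  8 -> (4,1)
  9 -> (2,2)
  10 -> (1,2)
  11 -> (1,1)
  12 -> (4,2)
  13 -> (3,0)
  14 -> (1,0)
  15 -> (0,3)
  16 -> (3,1)
  17 -> (2,0)
  18 -> (3,3)
  19 -> (2,1)
distinct pairs in image: 20 / 20 needed
  → bijection onto A×B; projections well-typed.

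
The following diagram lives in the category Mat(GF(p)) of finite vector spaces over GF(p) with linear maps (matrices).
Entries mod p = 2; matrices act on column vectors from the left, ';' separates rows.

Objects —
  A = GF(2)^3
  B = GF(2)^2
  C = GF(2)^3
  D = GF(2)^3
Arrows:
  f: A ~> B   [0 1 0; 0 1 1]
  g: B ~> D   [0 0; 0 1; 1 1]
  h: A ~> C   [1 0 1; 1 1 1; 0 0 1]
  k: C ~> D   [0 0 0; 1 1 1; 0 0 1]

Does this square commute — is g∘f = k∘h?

Answer: COMMUTES

Derivation:
Along f;g (path 1):
  e0=⟨1,0,0⟩ f~>⟨0,0⟩ g~>⟨0,0,0⟩
  e1=⟨0,1,0⟩ f~>⟨1,1⟩ g~>⟨0,1,0⟩
  e2=⟨0,0,1⟩ f~>⟨0,1⟩ g~>⟨0,1,1⟩
  ⟦path⟧₁ = [0 0 0; 0 1 1; 0 0 1]
Along h;k (path 2):
  e0=⟨1,0,0⟩ h~>⟨1,1,0⟩ k~>⟨0,0,0⟩
  e1=⟨0,1,0⟩ h~>⟨0,1,0⟩ k~>⟨0,1,0⟩
  e2=⟨0,0,1⟩ h~>⟨1,1,1⟩ k~>⟨0,1,1⟩
  ⟦path⟧₂ = [0 0 0; 0 1 1; 0 0 1]
Equal? same morphism ✓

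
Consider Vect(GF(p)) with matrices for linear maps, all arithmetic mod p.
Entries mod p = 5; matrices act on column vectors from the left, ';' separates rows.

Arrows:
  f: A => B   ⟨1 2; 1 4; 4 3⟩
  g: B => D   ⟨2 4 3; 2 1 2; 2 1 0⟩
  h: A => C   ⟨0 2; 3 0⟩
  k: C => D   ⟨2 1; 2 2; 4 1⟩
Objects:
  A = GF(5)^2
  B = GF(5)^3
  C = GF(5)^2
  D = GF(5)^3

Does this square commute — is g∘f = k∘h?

Answer: COMMUTES

Work:
Along f;g (path 1):
  e0=⟨1,0⟩ f=>⟨1,1,4⟩ g=>⟨3,1,3⟩
  e1=⟨0,1⟩ f=>⟨2,4,3⟩ g=>⟨4,4,3⟩
  result₁ = ⟨3 4; 1 4; 3 3⟩
Along h;k (path 2):
  e0=⟨1,0⟩ h=>⟨0,3⟩ k=>⟨3,1,3⟩
  e1=⟨0,1⟩ h=>⟨2,0⟩ k=>⟨4,4,3⟩
  result₂ = ⟨3 4; 1 4; 3 3⟩
Equal? YES — commutes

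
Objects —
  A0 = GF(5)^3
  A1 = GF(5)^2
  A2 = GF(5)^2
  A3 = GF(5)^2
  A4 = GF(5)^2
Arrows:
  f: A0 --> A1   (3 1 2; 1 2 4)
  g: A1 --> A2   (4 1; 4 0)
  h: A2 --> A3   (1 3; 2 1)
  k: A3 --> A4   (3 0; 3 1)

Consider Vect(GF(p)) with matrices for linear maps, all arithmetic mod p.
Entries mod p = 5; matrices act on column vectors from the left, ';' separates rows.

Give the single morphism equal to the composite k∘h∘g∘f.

  e0=[1,0,0] f-->[3,1] g-->[3,2] h-->[4,3] k-->[2,0]
  e1=[0,1,0] f-->[1,2] g-->[1,4] h-->[3,1] k-->[4,0]
  e2=[0,0,1] f-->[2,4] g-->[2,3] h-->[1,2] k-->[3,0]
composite: (2 4 3; 0 0 0)

Answer: (2 4 3; 0 0 0)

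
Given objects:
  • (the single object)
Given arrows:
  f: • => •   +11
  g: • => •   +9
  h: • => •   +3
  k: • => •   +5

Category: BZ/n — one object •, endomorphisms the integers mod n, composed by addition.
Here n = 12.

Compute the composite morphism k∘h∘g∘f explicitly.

  0 +11≡11 +9≡8 +3≡11 +5≡4  (mod 12)
result: +4

Answer: +4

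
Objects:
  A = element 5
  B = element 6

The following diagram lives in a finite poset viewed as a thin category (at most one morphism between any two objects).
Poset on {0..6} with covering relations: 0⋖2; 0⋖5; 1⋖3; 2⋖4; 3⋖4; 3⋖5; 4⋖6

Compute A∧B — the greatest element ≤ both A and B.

Answer: NO MEET EXISTS

Trace:
{x : x⊑A ∧ x⊑B} = {0,1,3}  (A=5, B=6)
  maximal lower bounds 0 and 3 are incomparable: neither 0⊑3 nor 3⊑0
→ no greatest lower bound exists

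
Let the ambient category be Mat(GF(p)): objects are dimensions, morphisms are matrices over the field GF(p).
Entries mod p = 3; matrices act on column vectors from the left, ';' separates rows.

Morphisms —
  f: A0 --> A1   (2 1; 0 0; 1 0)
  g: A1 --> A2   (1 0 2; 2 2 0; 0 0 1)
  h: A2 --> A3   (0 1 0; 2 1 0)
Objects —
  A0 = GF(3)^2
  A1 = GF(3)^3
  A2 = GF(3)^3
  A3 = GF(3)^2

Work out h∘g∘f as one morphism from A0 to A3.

Answer: (1 2; 0 1)

Work:
  e0=(1,0) f-->(2,0,1) g-->(1,1,1) h-->(1,0)
  e1=(0,1) f-->(1,0,0) g-->(1,2,0) h-->(2,1)
composite: (1 2; 0 1)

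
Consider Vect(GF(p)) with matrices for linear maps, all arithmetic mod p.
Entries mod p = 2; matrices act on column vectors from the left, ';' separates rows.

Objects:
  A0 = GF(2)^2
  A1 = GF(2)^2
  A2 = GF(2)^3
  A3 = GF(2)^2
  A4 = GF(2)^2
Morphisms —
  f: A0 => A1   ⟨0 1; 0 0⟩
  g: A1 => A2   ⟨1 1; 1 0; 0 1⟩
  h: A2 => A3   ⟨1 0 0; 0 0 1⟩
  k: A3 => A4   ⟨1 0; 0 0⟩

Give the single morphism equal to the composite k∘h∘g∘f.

  e0=(1,0) f=>(0,0) g=>(0,0,0) h=>(0,0) k=>(0,0)
  e1=(0,1) f=>(1,0) g=>(1,1,0) h=>(1,0) k=>(1,0)
result: ⟨0 1; 0 0⟩

Answer: ⟨0 1; 0 0⟩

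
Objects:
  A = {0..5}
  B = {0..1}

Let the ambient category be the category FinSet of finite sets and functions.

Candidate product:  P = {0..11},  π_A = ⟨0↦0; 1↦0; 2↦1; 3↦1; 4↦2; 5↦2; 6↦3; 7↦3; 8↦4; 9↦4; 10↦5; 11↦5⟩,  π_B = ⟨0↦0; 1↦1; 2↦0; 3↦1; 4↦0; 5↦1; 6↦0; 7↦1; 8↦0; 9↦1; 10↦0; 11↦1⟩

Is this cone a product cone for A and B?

|A|·|B| = 6·2 = 12;  |P| = 12
Check the pairing map k ↦ (π_A(k), π_B(k)):
  0 ↦ (0,0)
  1 ↦ (0,1)
  2 ↦ (1,0)
  3 ↦ (1,1)
  4 ↦ (2,0)
  5 ↦ (2,1)
  6 ↦ (3,0)
  7 ↦ (3,1)
  8 ↦ (4,0)
  9 ↦ (4,1)
  10 ↦ (5,0)
  11 ↦ (5,1)
distinct pairs in image: 12 / 12 needed
  → bijection onto A×B; projections well-typed.

Answer: VALID PRODUCT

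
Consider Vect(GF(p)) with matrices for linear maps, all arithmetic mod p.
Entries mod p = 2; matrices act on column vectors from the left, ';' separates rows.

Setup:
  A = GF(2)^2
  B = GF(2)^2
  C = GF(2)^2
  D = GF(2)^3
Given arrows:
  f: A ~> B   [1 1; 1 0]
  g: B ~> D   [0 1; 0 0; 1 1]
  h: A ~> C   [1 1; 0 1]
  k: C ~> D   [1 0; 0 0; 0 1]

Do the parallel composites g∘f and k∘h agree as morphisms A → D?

Along f;g (path 1):
  e0=⟨1,0⟩ f~>⟨1,1⟩ g~>⟨1,0,0⟩
  e1=⟨0,1⟩ f~>⟨1,0⟩ g~>⟨0,0,1⟩
  ⟦path⟧₁ = [1 0; 0 0; 0 1]
Along h;k (path 2):
  e0=⟨1,0⟩ h~>⟨1,0⟩ k~>⟨1,0,0⟩
  e1=⟨0,1⟩ h~>⟨1,1⟩ k~>⟨1,0,1⟩
  ⟦path⟧₂ = [1 1; 0 0; 0 1]
Equal? differ; not commutative

Answer: DOES NOT COMMUTE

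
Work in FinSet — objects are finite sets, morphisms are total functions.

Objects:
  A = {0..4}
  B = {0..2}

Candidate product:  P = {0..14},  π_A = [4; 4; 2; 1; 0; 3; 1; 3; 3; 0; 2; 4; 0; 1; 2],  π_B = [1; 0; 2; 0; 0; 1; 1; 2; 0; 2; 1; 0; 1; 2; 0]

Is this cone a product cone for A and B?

|A|·|B| = 5·3 = 15;  |P| = 15
Check the pairing map k ↦ (π_A(k), π_B(k)):
  0 -> (4,1)
  1 -> (4,0)
  2 -> (2,2)
  3 -> (1,0)
  4 -> (0,0)
  5 -> (3,1)
  6 -> (1,1)
  7 -> (3,2)
  8 -> (3,0)
  9 -> (0,2)
  10 -> (2,1)
  11 -> (4,0)  ✗ repeats pair of k=1
  12 -> (0,1)
  13 -> (1,2)
  14 -> (2,0)
distinct pairs in image: 14 / 15 needed
  → (4,0) hit at k=1 and k=11

Answer: NOT A VALID PRODUCT — duplicate pair at indices 11,1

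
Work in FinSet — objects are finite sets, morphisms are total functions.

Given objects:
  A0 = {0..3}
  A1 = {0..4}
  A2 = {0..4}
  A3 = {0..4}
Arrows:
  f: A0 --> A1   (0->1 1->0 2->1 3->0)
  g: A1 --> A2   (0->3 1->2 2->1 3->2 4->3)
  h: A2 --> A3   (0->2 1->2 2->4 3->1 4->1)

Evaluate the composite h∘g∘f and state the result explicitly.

Answer: (0->4 1->1 2->4 3->1)

Trace:
  0 f-->1 g-->2 h-->4
  1 f-->0 g-->3 h-->1
  2 f-->1 g-->2 h-->4
  3 f-->0 g-->3 h-->1
result: (0->4 1->1 2->4 3->1)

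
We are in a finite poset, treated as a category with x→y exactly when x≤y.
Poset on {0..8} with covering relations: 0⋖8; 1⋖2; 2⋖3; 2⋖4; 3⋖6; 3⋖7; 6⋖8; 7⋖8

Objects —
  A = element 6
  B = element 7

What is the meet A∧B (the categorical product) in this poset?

Lower bounds of A=6 and B=7: {1,2,3}
  1 <= 3
  2 <= 3
  3 <= 3
glb = 3

Answer: A∧B = 3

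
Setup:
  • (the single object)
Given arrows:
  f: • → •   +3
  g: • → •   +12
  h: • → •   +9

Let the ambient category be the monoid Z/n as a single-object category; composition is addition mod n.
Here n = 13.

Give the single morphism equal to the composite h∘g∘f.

  0 +3≡3 +12≡2 +9≡11  (mod 13)
composite: +11

Answer: +11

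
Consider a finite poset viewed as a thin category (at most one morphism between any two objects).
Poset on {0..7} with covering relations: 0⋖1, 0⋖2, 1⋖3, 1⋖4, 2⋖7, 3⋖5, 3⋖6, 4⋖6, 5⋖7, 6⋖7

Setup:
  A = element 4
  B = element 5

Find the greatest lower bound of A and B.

Answer: A∧B = 1

Trace:
{x : x⊑A ∧ x⊑B} = {0,1}  (A=4, B=5)
  0 ⊑ 1
  1 ⊑ 1
glb = 1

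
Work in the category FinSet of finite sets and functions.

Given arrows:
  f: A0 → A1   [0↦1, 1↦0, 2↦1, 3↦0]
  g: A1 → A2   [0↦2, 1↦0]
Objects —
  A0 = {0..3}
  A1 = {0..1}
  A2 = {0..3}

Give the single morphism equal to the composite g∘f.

  0 f→1 g→0
  1 f→0 g→2
  2 f→1 g→0
  3 f→0 g→2
⟦path⟧: [0↦0, 1↦2, 2↦0, 3↦2]

Answer: [0↦0, 1↦2, 2↦0, 3↦2]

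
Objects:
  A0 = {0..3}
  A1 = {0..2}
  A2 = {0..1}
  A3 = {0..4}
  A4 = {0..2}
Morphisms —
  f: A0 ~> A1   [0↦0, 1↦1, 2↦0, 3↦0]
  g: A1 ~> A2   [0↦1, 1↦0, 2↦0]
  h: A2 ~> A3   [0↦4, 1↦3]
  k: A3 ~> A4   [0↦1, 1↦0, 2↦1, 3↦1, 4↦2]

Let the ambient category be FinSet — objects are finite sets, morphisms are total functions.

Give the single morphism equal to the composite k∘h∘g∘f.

  0 f~>0 g~>1 h~>3 k~>1
  1 f~>1 g~>0 h~>4 k~>2
  2 f~>0 g~>1 h~>3 k~>1
  3 f~>0 g~>1 h~>3 k~>1
⟦path⟧: [0↦1, 1↦2, 2↦1, 3↦1]

Answer: [0↦1, 1↦2, 2↦1, 3↦1]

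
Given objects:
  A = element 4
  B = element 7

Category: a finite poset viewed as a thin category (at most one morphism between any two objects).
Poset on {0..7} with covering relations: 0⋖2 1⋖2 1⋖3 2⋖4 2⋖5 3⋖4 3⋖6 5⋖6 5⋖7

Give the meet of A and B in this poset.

{x : x≤A ∧ x≤B} = {0,1,2}  (A=4, B=7)
  0 ≤ 2
  1 ≤ 2
  2 ≤ 2
glb = 2

Answer: A∧B = 2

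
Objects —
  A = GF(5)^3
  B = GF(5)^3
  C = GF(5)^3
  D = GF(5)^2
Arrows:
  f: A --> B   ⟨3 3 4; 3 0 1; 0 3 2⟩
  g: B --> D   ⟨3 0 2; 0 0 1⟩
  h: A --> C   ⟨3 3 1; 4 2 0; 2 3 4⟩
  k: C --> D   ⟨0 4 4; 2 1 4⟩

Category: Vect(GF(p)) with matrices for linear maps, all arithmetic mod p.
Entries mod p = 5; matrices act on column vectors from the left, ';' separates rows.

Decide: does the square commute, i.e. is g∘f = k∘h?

Answer: DOES NOT COMMUTE

Trace:
Along f;g (path 1):
  e0=[1,0,0] f-->[3,3,0] g-->[4,0]
  e1=[0,1,0] f-->[3,0,3] g-->[0,3]
  e2=[0,0,1] f-->[4,1,2] g-->[1,2]
  result₁ = ⟨4 0 1; 0 3 2⟩
Along h;k (path 2):
  e0=[1,0,0] h-->[3,4,2] k-->[4,3]
  e1=[0,1,0] h-->[3,2,3] k-->[0,0]
  e2=[0,0,1] h-->[1,0,4] k-->[1,3]
  result₂ = ⟨4 0 1; 3 0 3⟩
Equal? NO — does not commute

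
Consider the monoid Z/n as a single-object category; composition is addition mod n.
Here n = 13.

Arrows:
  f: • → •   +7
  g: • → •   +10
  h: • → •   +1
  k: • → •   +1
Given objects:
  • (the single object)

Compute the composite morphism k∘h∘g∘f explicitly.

Answer: +6

Work:
  0 +7≡7 +10≡4 +1≡5 +1≡6  (mod 13)
⟦path⟧: +6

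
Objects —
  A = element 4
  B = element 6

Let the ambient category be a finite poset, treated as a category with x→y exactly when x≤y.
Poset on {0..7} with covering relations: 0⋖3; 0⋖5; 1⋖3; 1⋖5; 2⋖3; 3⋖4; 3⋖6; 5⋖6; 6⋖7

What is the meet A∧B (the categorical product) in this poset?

Lower bounds of A=4 and B=6: {0,1,2,3}
  0 ≤ 3
  1 ≤ 3
  2 ≤ 3
  3 ≤ 3
glb = 3

Answer: A∧B = 3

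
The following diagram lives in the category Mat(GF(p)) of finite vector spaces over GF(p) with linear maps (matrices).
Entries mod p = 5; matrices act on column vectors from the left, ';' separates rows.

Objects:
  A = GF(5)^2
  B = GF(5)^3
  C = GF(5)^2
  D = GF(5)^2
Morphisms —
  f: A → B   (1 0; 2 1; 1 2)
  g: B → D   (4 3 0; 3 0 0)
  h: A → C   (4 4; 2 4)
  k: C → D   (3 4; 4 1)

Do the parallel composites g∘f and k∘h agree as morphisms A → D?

1) trace f;g:
  e0=(1,0) f→(1,2,1) g→(0,3)
  e1=(0,1) f→(0,1,2) g→(3,0)
  composite₁ = (0 3; 3 0)
2) trace h;k:
  e0=(1,0) h→(4,2) k→(0,3)
  e1=(0,1) h→(4,4) k→(3,0)
  composite₂ = (0 3; 3 0)
Equal? YES — commutes

Answer: COMMUTES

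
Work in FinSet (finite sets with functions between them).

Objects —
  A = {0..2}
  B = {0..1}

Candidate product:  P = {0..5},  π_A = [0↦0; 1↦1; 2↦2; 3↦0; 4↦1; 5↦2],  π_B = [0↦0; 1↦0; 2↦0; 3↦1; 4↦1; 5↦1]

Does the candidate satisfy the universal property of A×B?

Answer: VALID PRODUCT

Work:
|A|·|B| = 3·2 = 6;  |P| = 6
Check the pairing map k ↦ (π_A(k), π_B(k)):
  0 ↦ (0,0)
  1 ↦ (1,0)
  2 ↦ (2,0)
  3 ↦ (0,1)
  4 ↦ (1,1)
  5 ↦ (2,1)
distinct pairs in image: 6 / 6 needed
  → bijection onto A×B; projections well-typed.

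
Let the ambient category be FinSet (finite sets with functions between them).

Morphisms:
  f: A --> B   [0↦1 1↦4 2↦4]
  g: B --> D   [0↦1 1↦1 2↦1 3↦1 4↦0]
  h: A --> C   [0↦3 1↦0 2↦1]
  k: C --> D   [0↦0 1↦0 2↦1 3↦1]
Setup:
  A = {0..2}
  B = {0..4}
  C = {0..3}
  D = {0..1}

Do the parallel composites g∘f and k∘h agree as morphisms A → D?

1) trace f;g:
  0 f-->1 g-->1
  1 f-->4 g-->0
  2 f-->4 g-->0
  ⟦path⟧₁ = [0↦1 1↦0 2↦0]
2) trace h;k:
  0 h-->3 k-->1
  1 h-->0 k-->0
  2 h-->1 k-->0
  ⟦path⟧₂ = [0↦1 1↦0 2↦0]
Equal? same morphism ✓

Answer: COMMUTES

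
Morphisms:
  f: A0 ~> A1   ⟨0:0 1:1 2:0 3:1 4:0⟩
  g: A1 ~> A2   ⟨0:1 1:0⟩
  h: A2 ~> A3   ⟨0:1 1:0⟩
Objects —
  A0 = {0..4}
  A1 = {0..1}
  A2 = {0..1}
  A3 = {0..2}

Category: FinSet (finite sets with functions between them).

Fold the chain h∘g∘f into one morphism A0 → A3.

Answer: ⟨0:0 1:1 2:0 3:1 4:0⟩

Trace:
  0 f~>0 g~>1 h~>0
  1 f~>1 g~>0 h~>1
  2 f~>0 g~>1 h~>0
  3 f~>1 g~>0 h~>1
  4 f~>0 g~>1 h~>0
result: ⟨0:0 1:1 2:0 3:1 4:0⟩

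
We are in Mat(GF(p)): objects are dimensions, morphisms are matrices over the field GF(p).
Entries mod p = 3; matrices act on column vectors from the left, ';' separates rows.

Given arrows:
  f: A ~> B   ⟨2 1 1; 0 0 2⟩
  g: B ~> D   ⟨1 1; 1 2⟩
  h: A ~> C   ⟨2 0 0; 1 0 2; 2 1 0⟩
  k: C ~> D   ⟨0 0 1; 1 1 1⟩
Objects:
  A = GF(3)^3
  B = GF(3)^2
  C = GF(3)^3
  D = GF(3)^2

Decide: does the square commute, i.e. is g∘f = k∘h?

Path 1 = f;g:
  e0=(1,0,0) f~>(2,0) g~>(2,2)
  e1=(0,1,0) f~>(1,0) g~>(1,1)
  e2=(0,0,1) f~>(1,2) g~>(0,2)
  ⟦path⟧₁ = ⟨2 1 0; 2 1 2⟩
Path 2 = h;k:
  e0=(1,0,0) h~>(2,1,2) k~>(2,2)
  e1=(0,1,0) h~>(0,0,1) k~>(1,1)
  e2=(0,0,1) h~>(0,2,0) k~>(0,2)
  ⟦path⟧₂ = ⟨2 1 0; 2 1 2⟩
Equal? same morphism ✓

Answer: COMMUTES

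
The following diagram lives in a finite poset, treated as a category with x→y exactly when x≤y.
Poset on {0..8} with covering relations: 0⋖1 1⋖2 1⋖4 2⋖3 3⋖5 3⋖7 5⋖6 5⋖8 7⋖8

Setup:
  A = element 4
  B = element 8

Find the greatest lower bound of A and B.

{x : x<=A ∧ x<=B} = {0,1}  (A=4, B=8)
  0 <= 1
  1 <= 1
glb = 1

Answer: A∧B = 1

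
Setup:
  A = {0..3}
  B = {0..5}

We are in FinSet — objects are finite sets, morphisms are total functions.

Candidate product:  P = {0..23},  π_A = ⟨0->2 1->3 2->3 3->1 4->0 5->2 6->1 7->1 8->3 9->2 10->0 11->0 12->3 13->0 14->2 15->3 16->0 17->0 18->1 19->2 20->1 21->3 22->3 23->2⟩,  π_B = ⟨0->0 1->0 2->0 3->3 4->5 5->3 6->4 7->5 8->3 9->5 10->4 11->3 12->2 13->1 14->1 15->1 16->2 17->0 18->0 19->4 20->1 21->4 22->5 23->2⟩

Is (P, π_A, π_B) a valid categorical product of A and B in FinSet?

|A|·|B| = 4·6 = 24;  |P| = 24
Check the pairing map k ↦ (π_A(k), π_B(k)):
  0 -> (2,0)
  1 -> (3,0)
  2 -> (3,0)  ✗ repeats pair of k=1
  3 -> (1,3)
  4 -> (0,5)
  5 -> (2,3)
  6 -> (1,4)
  7 -> (1,5)
  8 -> (3,3)
  9 -> (2,5)
  10 -> (0,4)
  11 -> (0,3)
  12 -> (3,2)
  13 -> (0,1)
  14 -> (2,1)
  15 -> (3,1)
  16 -> (0,2)
  17 -> (0,0)
  18 -> (1,0)
  19 -> (2,4)
  20 -> (1,1)
  21 -> (3,4)
  22 -> (3,5)
  23 -> (2,2)
distinct pairs in image: 23 / 24 needed
  → (3,0) hit at k=1 and k=2

Answer: NOT A VALID PRODUCT — duplicate pair at indices 1,2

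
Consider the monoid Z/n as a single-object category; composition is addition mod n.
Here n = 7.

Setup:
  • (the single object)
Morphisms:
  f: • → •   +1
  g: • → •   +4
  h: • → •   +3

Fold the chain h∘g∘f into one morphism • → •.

Answer: +1

Derivation:
  0 +1≡1 +4≡5 +3≡1  (mod 7)
composite: +1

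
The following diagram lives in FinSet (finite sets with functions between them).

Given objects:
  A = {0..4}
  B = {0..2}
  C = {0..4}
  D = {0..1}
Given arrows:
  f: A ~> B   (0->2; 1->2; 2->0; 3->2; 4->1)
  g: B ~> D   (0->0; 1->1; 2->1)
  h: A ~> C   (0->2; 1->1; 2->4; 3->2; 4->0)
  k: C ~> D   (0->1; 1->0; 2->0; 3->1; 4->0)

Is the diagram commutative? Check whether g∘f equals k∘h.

1) trace f;g:
  0 f~>2 g~>1
  1 f~>2 g~>1
  2 f~>0 g~>0
  3 f~>2 g~>1
  4 f~>1 g~>1
  composite₁ = (0->1; 1->1; 2->0; 3->1; 4->1)
2) trace h;k:
  0 h~>2 k~>0
  1 h~>1 k~>0
  2 h~>4 k~>0
  3 h~>2 k~>0
  4 h~>0 k~>1
  composite₂ = (0->0; 1->0; 2->0; 3->0; 4->1)
Equal? distinct morphisms ✗

Answer: DOES NOT COMMUTE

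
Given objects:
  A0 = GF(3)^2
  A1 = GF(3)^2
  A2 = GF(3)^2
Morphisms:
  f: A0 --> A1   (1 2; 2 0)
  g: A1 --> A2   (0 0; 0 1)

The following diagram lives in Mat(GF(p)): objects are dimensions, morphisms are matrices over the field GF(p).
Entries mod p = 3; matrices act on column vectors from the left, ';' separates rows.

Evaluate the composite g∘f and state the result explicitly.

Answer: (0 0; 2 0)

Trace:
  e0=(1,0) f-->(1,2) g-->(0,2)
  e1=(0,1) f-->(2,0) g-->(0,0)
result: (0 0; 2 0)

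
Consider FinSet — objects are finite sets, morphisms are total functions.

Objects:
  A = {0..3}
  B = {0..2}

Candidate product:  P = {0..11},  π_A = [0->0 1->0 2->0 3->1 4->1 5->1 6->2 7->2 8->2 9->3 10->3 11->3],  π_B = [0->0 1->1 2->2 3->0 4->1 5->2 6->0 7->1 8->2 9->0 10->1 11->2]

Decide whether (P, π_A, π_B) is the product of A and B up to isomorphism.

Answer: VALID PRODUCT

Trace:
|A|·|B| = 4·3 = 12;  |P| = 12
Check the pairing map k ↦ (π_A(k), π_B(k)):
  0 -> (0,0)
  1 -> (0,1)
  2 -> (0,2)
  3 -> (1,0)
  4 -> (1,1)
  5 -> (1,2)
  6 -> (2,0)
  7 -> (2,1)
  8 -> (2,2)
  9 -> (3,0)
  10 -> (3,1)
  11 -> (3,2)
distinct pairs in image: 12 / 12 needed
  → bijection onto A×B; projections well-typed.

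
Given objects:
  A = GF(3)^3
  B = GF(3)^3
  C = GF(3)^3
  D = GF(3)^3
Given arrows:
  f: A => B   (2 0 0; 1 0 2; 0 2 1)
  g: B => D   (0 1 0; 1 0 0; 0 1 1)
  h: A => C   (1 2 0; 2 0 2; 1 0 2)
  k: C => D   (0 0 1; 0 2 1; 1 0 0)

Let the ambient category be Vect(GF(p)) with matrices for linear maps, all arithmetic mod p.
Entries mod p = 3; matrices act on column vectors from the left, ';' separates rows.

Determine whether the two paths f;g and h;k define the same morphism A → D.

Answer: COMMUTES

Derivation:
Along f;g (path 1):
  e0=(1,0,0) f=>(2,1,0) g=>(1,2,1)
  e1=(0,1,0) f=>(0,0,2) g=>(0,0,2)
  e2=(0,0,1) f=>(0,2,1) g=>(2,0,0)
  result₁ = (1 0 2; 2 0 0; 1 2 0)
Along h;k (path 2):
  e0=(1,0,0) h=>(1,2,1) k=>(1,2,1)
  e1=(0,1,0) h=>(2,0,0) k=>(0,0,2)
  e2=(0,0,1) h=>(0,2,2) k=>(2,0,0)
  result₂ = (1 0 2; 2 0 0; 1 2 0)
Equal? equal; square commutes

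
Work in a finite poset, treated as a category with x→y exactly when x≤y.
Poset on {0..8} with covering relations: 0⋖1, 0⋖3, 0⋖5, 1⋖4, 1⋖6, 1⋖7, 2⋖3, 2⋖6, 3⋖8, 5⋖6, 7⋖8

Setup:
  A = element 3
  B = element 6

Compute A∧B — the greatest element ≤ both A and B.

Lower bounds of A=3 and B=6: {0,2}
  maximal lower bounds 0 and 2 are incomparable: neither 0<=2 nor 2<=0
→ no greatest lower bound exists

Answer: NO MEET EXISTS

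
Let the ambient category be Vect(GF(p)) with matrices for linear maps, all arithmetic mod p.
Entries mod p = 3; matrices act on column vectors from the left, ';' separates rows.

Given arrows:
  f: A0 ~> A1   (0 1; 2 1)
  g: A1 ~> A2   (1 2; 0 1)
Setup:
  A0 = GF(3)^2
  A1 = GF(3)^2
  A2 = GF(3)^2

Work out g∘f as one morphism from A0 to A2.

  e0=(1,0) f~>(0,2) g~>(1,2)
  e1=(0,1) f~>(1,1) g~>(0,1)
composite: (1 0; 2 1)

Answer: (1 0; 2 1)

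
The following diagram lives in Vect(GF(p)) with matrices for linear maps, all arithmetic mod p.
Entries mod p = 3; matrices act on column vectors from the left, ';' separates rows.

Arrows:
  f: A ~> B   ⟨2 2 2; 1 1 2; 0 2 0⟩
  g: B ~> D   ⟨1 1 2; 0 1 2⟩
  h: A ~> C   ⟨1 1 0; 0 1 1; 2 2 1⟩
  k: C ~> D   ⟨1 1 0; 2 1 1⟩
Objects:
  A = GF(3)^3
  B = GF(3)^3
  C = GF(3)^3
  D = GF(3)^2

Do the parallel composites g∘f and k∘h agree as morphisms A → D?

Answer: DOES NOT COMMUTE

Derivation:
Path 1 = f;g:
  e0=⟨1,0,0⟩ f~>⟨2,1,0⟩ g~>⟨0,1⟩
  e1=⟨0,1,0⟩ f~>⟨2,1,2⟩ g~>⟨1,2⟩
  e2=⟨0,0,1⟩ f~>⟨2,2,0⟩ g~>⟨1,2⟩
  result₁ = ⟨0 1 1; 1 2 2⟩
Path 2 = h;k:
  e0=⟨1,0,0⟩ h~>⟨1,0,2⟩ k~>⟨1,1⟩
  e1=⟨0,1,0⟩ h~>⟨1,1,2⟩ k~>⟨2,2⟩
  e2=⟨0,0,1⟩ h~>⟨0,1,1⟩ k~>⟨1,2⟩
  result₂ = ⟨1 2 1; 1 2 2⟩
Equal? NO — does not commute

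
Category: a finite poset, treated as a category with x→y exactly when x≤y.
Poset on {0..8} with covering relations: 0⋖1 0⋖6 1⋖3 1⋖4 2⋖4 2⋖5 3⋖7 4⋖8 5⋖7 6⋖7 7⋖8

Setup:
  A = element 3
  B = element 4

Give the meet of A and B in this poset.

Common predecessors of 3,4: {0,1}
  0 ≤ 1
  1 ≤ 1
glb = 1

Answer: A∧B = 1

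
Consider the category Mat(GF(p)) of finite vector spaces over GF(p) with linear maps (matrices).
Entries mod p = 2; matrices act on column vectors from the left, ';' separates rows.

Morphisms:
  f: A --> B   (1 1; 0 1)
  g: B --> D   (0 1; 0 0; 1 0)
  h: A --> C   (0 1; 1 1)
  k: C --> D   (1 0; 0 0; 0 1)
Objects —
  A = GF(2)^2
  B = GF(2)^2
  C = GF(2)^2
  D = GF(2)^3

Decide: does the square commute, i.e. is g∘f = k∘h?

Path 1 = f;g:
  e0=⟨1,0⟩ f-->⟨1,0⟩ g-->⟨0,0,1⟩
  e1=⟨0,1⟩ f-->⟨1,1⟩ g-->⟨1,0,1⟩
  composite₁ = (0 1; 0 0; 1 1)
Path 2 = h;k:
  e0=⟨1,0⟩ h-->⟨0,1⟩ k-->⟨0,0,1⟩
  e1=⟨0,1⟩ h-->⟨1,1⟩ k-->⟨1,0,1⟩
  composite₂ = (0 1; 0 0; 1 1)
Equal? equal; square commutes

Answer: COMMUTES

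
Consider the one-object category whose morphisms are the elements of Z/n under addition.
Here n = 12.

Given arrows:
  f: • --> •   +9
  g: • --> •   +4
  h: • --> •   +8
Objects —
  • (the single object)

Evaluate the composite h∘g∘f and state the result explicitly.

  0 +9≡9 +4≡1 +8≡9  (mod 12)
⟦path⟧: +9

Answer: +9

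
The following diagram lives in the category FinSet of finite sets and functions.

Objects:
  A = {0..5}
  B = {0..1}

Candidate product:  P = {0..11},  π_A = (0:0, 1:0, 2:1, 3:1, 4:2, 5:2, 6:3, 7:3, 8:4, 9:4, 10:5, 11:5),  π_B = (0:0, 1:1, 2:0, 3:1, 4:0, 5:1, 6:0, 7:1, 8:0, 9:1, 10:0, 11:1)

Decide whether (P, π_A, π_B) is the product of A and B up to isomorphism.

|A|·|B| = 6·2 = 12;  |P| = 12
Check the pairing map k ↦ (π_A(k), π_B(k)):
  0 : (0,0)
  1 : (0,1)
  2 : (1,0)
  3 : (1,1)
  4 : (2,0)
  5 : (2,1)
  6 : (3,0)
  7 : (3,1)
  8 : (4,0)
  9 : (4,1)
  10 : (5,0)
  11 : (5,1)
distinct pairs in image: 12 / 12 needed
  → bijection onto A×B; projections well-typed.

Answer: VALID PRODUCT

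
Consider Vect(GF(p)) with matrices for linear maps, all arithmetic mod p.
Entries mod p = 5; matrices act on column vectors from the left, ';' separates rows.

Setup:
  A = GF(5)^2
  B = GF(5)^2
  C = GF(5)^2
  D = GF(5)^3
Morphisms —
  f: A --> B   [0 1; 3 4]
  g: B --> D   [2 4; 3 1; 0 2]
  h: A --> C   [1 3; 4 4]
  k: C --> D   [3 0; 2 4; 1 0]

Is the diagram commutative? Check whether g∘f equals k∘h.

Answer: DOES NOT COMMUTE

Trace:
1) trace f;g:
  e0=⟨1,0⟩ f-->⟨0,3⟩ g-->⟨2,3,1⟩
  e1=⟨0,1⟩ f-->⟨1,4⟩ g-->⟨3,2,3⟩
  composite₁ = [2 3; 3 2; 1 3]
2) trace h;k:
  e0=⟨1,0⟩ h-->⟨1,4⟩ k-->⟨3,3,1⟩
  e1=⟨0,1⟩ h-->⟨3,4⟩ k-->⟨4,2,3⟩
  composite₂ = [3 4; 3 2; 1 3]
Equal? distinct morphisms ✗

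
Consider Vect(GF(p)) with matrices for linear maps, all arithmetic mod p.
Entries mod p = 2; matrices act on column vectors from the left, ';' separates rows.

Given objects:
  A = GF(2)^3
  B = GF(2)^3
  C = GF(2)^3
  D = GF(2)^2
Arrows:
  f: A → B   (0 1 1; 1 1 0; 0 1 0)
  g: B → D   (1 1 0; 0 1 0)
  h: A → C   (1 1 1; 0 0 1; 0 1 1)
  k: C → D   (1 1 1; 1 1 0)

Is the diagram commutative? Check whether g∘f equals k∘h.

Answer: COMMUTES

Work:
Path 1 = f;g:
  e0=[1,0,0] f→[0,1,0] g→[1,1]
  e1=[0,1,0] f→[1,1,1] g→[0,1]
  e2=[0,0,1] f→[1,0,0] g→[1,0]
  ⟦path⟧₁ = (1 0 1; 1 1 0)
Path 2 = h;k:
  e0=[1,0,0] h→[1,0,0] k→[1,1]
  e1=[0,1,0] h→[1,0,1] k→[0,1]
  e2=[0,0,1] h→[1,1,1] k→[1,0]
  ⟦path⟧₂ = (1 0 1; 1 1 0)
Equal? same morphism ✓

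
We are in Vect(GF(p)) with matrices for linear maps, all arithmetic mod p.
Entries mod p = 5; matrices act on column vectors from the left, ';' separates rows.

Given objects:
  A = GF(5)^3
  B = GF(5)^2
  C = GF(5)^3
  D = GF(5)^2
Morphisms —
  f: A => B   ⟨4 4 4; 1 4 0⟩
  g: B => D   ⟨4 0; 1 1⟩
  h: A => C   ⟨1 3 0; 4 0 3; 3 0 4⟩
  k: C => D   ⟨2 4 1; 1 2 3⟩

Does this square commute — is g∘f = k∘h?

Answer: DOES NOT COMMUTE

Derivation:
1) trace f;g:
  e0=⟨1,0,0⟩ f=>⟨4,1⟩ g=>⟨1,0⟩
  e1=⟨0,1,0⟩ f=>⟨4,4⟩ g=>⟨1,3⟩
  e2=⟨0,0,1⟩ f=>⟨4,0⟩ g=>⟨1,4⟩
  composite₁ = ⟨1 1 1; 0 3 4⟩
2) trace h;k:
  e0=⟨1,0,0⟩ h=>⟨1,4,3⟩ k=>⟨1,3⟩
  e1=⟨0,1,0⟩ h=>⟨3,0,0⟩ k=>⟨1,3⟩
  e2=⟨0,0,1⟩ h=>⟨0,3,4⟩ k=>⟨1,3⟩
  composite₂ = ⟨1 1 1; 3 3 3⟩
Equal? NO — does not commute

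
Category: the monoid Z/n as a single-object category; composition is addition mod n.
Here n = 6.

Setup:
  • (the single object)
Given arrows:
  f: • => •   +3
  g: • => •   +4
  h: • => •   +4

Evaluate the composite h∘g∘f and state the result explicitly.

  0 +3≡3 +4≡1 +4≡5  (mod 6)
⟦path⟧: +5

Answer: +5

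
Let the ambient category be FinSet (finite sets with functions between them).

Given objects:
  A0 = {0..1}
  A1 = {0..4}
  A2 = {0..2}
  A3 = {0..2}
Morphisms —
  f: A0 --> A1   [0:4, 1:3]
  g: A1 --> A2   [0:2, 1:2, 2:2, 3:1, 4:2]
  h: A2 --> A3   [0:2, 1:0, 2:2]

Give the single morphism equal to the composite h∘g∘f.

  0 f-->4 g-->2 h-->2
  1 f-->3 g-->1 h-->0
⟦path⟧: [0:2, 1:0]

Answer: [0:2, 1:0]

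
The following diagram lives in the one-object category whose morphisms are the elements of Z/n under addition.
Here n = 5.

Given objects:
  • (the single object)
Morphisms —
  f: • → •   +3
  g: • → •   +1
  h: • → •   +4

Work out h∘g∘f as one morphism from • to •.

Answer: +3

Derivation:
  0 +3≡3 +1≡4 +4≡3  (mod 5)
composite: +3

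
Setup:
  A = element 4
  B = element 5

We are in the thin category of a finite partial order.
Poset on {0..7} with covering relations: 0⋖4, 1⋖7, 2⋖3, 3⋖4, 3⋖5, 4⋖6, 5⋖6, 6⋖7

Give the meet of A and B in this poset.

Lower bounds of A=4 and B=5: {2,3}
  2 ⊑ 3
  3 ⊑ 3
glb = 3

Answer: A∧B = 3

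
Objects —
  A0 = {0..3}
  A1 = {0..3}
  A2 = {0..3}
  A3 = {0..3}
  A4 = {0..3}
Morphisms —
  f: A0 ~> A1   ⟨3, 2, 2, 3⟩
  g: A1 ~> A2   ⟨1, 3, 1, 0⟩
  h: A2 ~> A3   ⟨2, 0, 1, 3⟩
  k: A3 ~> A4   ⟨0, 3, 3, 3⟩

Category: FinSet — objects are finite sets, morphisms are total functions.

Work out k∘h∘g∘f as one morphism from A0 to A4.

  0 f~>3 g~>0 h~>2 k~>3
  1 f~>2 g~>1 h~>0 k~>0
  2 f~>2 g~>1 h~>0 k~>0
  3 f~>3 g~>0 h~>2 k~>3
⟦path⟧: ⟨3, 0, 0, 3⟩

Answer: ⟨3, 0, 0, 3⟩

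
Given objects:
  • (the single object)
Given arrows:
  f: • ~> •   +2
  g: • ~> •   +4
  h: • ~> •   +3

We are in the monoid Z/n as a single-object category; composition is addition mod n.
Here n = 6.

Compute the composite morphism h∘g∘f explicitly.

  0 +2≡2 +4≡0 +3≡3  (mod 6)
composite: +3

Answer: +3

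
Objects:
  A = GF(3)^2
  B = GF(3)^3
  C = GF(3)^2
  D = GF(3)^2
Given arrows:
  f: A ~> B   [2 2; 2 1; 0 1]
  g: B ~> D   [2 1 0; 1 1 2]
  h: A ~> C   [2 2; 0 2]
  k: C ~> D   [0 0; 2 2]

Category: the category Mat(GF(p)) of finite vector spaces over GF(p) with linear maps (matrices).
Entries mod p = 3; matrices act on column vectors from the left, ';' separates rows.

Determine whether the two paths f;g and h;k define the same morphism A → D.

Along f;g (path 1):
  e0=(1,0) f~>(2,2,0) g~>(0,1)
  e1=(0,1) f~>(2,1,1) g~>(2,2)
  result₁ = [0 2; 1 2]
Along h;k (path 2):
  e0=(1,0) h~>(2,0) k~>(0,1)
  e1=(0,1) h~>(2,2) k~>(0,2)
  result₂ = [0 0; 1 2]
Equal? distinct morphisms ✗

Answer: DOES NOT COMMUTE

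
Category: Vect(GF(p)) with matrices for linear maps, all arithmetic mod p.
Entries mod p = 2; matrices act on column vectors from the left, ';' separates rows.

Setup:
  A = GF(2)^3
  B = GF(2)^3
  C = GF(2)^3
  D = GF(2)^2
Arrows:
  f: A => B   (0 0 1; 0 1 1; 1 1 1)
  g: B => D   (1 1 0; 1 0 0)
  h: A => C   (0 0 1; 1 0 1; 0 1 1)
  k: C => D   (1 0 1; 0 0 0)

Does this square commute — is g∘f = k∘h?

Along f;g (path 1):
  e0=⟨1,0,0⟩ f=>⟨0,0,1⟩ g=>⟨0,0⟩
  e1=⟨0,1,0⟩ f=>⟨0,1,1⟩ g=>⟨1,0⟩
  e2=⟨0,0,1⟩ f=>⟨1,1,1⟩ g=>⟨0,1⟩
  result₁ = (0 1 0; 0 0 1)
Along h;k (path 2):
  e0=⟨1,0,0⟩ h=>⟨0,1,0⟩ k=>⟨0,0⟩
  e1=⟨0,1,0⟩ h=>⟨0,0,1⟩ k=>⟨1,0⟩
  e2=⟨0,0,1⟩ h=>⟨1,1,1⟩ k=>⟨0,0⟩
  result₂ = (0 1 0; 0 0 0)
Equal? NO — does not commute

Answer: DOES NOT COMMUTE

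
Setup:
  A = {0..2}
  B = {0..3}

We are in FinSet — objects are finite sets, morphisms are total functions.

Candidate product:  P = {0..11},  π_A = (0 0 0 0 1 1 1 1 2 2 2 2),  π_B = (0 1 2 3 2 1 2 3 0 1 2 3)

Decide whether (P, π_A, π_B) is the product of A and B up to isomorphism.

|A|·|B| = 3·4 = 12;  |P| = 12
Check the pairing map k ↦ (π_A(k), π_B(k)):
  0 ↦ (0,0)
  1 ↦ (0,1)
  2 ↦ (0,2)
  3 ↦ (0,3)
  4 ↦ (1,2)
  5 ↦ (1,1)
  6 ↦ (1,2)  ✗ repeats pair of k=4
  7 ↦ (1,3)
  8 ↦ (2,0)
  9 ↦ (2,1)
  10 ↦ (2,2)
  11 ↦ (2,3)
distinct pairs in image: 11 / 12 needed
  → (1,2) hit at k=4 and k=6

Answer: NOT A VALID PRODUCT — duplicate pair at indices 6,4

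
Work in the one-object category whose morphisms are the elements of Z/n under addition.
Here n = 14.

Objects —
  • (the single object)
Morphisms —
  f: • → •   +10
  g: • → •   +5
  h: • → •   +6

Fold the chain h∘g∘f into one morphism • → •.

  0 +10≡10 +5≡1 +6≡7  (mod 14)
composite: +7

Answer: +7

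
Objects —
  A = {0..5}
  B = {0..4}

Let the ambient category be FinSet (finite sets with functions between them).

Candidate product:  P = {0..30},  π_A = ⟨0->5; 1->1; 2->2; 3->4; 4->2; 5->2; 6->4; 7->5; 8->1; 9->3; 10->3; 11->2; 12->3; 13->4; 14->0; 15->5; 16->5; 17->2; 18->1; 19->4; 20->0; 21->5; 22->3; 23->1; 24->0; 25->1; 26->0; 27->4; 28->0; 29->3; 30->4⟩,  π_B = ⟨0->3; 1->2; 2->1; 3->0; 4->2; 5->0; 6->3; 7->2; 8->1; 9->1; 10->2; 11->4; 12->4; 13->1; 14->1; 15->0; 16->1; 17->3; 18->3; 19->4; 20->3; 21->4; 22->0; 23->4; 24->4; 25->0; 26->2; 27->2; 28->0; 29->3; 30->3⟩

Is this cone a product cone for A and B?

Answer: NOT A VALID PRODUCT — |P|=31 ≠ |A|·|B|=30

Trace:
|A|·|B| = 6·5 = 30;  |P| = 31
  → cardinalities differ; no bijection possible.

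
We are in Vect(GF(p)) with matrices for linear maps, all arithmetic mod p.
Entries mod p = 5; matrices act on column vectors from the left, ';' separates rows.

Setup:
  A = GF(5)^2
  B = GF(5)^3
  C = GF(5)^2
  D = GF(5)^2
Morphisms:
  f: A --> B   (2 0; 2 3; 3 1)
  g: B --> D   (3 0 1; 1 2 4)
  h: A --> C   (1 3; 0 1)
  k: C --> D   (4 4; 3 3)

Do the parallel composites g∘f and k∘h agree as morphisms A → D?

Answer: DOES NOT COMMUTE

Work:
Along f;g (path 1):
  e0=⟨1,0⟩ f-->⟨2,2,3⟩ g-->⟨4,3⟩
  e1=⟨0,1⟩ f-->⟨0,3,1⟩ g-->⟨1,0⟩
  ⟦path⟧₁ = (4 1; 3 0)
Along h;k (path 2):
  e0=⟨1,0⟩ h-->⟨1,0⟩ k-->⟨4,3⟩
  e1=⟨0,1⟩ h-->⟨3,1⟩ k-->⟨1,2⟩
  ⟦path⟧₂ = (4 1; 3 2)
Equal? distinct morphisms ✗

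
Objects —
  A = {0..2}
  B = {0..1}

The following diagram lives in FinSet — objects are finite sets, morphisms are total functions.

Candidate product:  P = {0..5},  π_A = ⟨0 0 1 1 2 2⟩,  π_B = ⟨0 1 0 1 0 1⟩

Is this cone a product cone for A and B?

Answer: VALID PRODUCT

Derivation:
|A|·|B| = 3·2 = 6;  |P| = 6
Check the pairing map k ↦ (π_A(k), π_B(k)):
  0 ↦ (0,0)
  1 ↦ (0,1)
  2 ↦ (1,0)
  3 ↦ (1,1)
  4 ↦ (2,0)
  5 ↦ (2,1)
distinct pairs in image: 6 / 6 needed
  → bijection onto A×B; projections well-typed.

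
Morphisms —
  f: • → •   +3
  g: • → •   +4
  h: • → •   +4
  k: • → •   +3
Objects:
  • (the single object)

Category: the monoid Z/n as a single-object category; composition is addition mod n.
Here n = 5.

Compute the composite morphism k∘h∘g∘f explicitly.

  0 +3≡3 +4≡2 +4≡1 +3≡4  (mod 5)
⟦path⟧: +4

Answer: +4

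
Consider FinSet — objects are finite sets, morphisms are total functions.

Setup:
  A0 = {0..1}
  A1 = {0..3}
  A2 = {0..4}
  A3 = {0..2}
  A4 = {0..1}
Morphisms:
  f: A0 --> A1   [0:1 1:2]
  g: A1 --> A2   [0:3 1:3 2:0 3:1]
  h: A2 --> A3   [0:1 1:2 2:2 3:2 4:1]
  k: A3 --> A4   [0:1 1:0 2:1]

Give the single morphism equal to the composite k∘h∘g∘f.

Answer: [0:1 1:0]

Trace:
  0 f-->1 g-->3 h-->2 k-->1
  1 f-->2 g-->0 h-->1 k-->0
composite: [0:1 1:0]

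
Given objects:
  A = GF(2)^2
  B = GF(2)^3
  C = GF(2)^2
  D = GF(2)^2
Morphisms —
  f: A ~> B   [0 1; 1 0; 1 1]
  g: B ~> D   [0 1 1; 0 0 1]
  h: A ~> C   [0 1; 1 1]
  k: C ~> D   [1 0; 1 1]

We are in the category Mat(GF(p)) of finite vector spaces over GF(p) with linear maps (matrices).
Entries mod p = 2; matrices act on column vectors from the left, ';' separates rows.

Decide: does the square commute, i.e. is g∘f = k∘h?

Answer: DOES NOT COMMUTE

Derivation:
1) trace f;g:
  e0=(1,0) f~>(0,1,1) g~>(0,1)
  e1=(0,1) f~>(1,0,1) g~>(1,1)
  ⟦path⟧₁ = [0 1; 1 1]
2) trace h;k:
  e0=(1,0) h~>(0,1) k~>(0,1)
  e1=(0,1) h~>(1,1) k~>(1,0)
  ⟦path⟧₂ = [0 1; 1 0]
Equal? distinct morphisms ✗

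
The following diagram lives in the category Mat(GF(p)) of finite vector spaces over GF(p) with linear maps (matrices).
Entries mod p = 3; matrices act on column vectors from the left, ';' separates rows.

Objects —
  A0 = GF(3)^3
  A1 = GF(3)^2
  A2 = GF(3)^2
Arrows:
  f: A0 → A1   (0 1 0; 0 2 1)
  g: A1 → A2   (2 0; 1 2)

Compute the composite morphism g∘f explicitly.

  e0=⟨1,0,0⟩ f→⟨0,0⟩ g→⟨0,0⟩
  e1=⟨0,1,0⟩ f→⟨1,2⟩ g→⟨2,2⟩
  e2=⟨0,0,1⟩ f→⟨0,1⟩ g→⟨0,2⟩
⟦path⟧: (0 2 0; 0 2 2)

Answer: (0 2 0; 0 2 2)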